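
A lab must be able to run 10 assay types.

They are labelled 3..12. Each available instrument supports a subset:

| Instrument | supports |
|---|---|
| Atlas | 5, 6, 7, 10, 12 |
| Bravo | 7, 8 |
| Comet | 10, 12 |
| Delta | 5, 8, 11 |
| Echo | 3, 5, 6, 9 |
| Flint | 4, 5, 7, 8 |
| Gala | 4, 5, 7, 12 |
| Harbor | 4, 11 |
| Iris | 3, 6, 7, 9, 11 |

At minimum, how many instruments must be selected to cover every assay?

Comet and Flint and Iris together: Comet ∪ Flint ∪ Iris = {3, 4, 5, 6, 7, 8, 9, 10, 11, 12} — every assay is covered.
No 2 of the 9 instruments cover everything (all 36 combinations miss at least one assay), so 3 is optimal.

3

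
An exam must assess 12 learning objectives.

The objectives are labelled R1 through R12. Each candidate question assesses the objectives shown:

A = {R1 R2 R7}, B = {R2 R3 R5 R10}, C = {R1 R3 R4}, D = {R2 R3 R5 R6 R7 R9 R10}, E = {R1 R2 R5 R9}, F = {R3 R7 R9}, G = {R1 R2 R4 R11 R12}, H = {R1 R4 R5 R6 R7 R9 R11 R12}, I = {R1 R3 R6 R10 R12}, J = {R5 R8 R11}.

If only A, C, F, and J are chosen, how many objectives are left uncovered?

Union of A, C, F, J = {R1, R2, R3, R4, R5, R7, R8, R9, R11}.
Not covered: R6, R10, R12 — 3 objectives.

3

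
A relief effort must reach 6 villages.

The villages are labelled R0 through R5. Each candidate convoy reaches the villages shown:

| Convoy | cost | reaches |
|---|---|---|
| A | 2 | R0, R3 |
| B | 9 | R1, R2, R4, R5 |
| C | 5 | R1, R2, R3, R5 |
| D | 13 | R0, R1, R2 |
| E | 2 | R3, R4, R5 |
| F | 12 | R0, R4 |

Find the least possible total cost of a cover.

9

A, C, E together cover every village (A ∪ C ∪ E = {R0, R1, R2, R3, R4, R5}); total cost 2 + 5 + 2 = 9.
No covering selection has total cost below 9.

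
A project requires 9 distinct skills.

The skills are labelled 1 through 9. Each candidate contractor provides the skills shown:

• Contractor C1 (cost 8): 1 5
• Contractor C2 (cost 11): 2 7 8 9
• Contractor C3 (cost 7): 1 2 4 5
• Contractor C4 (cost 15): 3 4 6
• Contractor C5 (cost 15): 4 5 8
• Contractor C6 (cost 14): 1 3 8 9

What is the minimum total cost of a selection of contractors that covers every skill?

C2, C3, C4 together cover every skill (C2 ∪ C3 ∪ C4 = {1, 2, 3, 4, 5, 6, 7, 8, 9}); total cost 11 + 7 + 15 = 33.
No covering selection has total cost below 33.

33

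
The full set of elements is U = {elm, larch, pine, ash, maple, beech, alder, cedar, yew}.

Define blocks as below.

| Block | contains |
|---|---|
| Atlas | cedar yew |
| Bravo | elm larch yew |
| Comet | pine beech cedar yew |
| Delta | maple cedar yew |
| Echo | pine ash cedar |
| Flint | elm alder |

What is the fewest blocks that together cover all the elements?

Bravo, Comet, Delta, Echo, and Flint cover everything between them: the union {elm, larch, pine, ash, maple, beech, alder, cedar, yew} is all of U.
No 4 of the 6 blocks cover everything (all 15 combinations miss at least one element), so 5 is optimal.

5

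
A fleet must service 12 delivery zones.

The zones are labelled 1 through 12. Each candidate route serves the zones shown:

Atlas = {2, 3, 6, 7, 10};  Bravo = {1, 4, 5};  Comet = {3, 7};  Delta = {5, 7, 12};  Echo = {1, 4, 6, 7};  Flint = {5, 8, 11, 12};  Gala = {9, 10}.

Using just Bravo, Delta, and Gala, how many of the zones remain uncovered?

Union of Bravo, Delta, Gala = {1, 4, 5, 7, 9, 10, 12}.
Not covered: 2, 3, 6, 8, 11 — 5 zones.

5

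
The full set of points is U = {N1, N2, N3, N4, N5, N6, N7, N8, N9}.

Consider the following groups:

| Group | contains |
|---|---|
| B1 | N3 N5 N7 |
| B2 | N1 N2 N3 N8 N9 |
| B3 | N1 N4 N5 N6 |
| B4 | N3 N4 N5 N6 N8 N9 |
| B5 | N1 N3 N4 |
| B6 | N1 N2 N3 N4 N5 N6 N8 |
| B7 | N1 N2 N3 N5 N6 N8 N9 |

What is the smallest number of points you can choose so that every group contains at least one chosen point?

Take H = {N1, N5}. Each listed group contains at least one of these, so H is a hitting set of size 2.
No single point lies in every group, so at least 2 are needed and 2 is optimal.

2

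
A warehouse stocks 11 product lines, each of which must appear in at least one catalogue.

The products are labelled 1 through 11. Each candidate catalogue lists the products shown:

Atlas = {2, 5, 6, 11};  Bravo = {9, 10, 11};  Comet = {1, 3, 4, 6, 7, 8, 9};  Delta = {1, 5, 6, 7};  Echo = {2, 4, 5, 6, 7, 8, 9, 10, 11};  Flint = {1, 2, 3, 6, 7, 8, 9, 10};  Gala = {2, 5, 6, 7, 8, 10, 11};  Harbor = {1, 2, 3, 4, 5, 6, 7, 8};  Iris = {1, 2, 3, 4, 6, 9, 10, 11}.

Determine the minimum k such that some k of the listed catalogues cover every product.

2

Echo and Harbor together: Echo ∪ Harbor = {1, 2, 3, 4, 5, 6, 7, 8, 9, 10, 11} — every product is covered.
No single catalogue has all 11 products (the largest, Echo, has 9), so 2 is optimal.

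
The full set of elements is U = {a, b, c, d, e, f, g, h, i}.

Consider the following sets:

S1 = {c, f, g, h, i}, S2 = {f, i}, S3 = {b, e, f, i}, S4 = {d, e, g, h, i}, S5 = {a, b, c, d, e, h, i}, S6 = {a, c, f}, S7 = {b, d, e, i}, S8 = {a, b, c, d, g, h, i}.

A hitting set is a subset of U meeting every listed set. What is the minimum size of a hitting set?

Take T = {a, i}. Each listed set contains at least one of these, so T is a hitting set of size 2.
The sets S4, S6 are pairwise disjoint, so any hitting set needs a separate element for each — at least 2. Hence 2 is optimal.

2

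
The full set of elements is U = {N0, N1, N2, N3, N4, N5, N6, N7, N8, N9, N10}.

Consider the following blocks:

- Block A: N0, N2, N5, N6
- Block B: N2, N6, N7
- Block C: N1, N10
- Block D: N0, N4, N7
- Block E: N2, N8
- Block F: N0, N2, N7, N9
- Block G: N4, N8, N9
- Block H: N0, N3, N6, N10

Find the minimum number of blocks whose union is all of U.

A and C and D and G and H together: A ∪ C ∪ D ∪ G ∪ H = {N0, N1, N2, N3, N4, N5, N6, N7, N8, N9, N10} — every element is covered.
No 4 of the 8 blocks cover everything (all 70 combinations miss at least one element), so 5 is optimal.

5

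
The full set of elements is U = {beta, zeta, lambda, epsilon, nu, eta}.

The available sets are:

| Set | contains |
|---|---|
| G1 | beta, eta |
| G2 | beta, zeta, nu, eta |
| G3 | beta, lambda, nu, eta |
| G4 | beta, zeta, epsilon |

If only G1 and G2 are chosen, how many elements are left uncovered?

Union of G1, G2 = {beta, zeta, nu, eta}.
Not covered: lambda, epsilon — 2 elements.

2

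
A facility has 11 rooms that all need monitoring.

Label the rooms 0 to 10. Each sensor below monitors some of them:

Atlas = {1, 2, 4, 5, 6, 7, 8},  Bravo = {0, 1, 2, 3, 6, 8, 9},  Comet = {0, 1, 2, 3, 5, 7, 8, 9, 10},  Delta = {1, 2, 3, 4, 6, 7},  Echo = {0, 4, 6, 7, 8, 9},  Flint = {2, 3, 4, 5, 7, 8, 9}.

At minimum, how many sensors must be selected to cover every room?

2

Take {Comet, Delta}. Their union is {0, 1, 2, 3, 4, 5, 6, 7, 8, 9, 10}, which is all 11 rooms.
No single sensor has all 11 rooms (the largest, Comet, has 9), so 2 is optimal.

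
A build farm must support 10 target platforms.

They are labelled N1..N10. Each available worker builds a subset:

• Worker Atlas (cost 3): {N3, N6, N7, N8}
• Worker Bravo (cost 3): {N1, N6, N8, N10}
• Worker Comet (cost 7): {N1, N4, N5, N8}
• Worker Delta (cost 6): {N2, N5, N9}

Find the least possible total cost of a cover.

19

Atlas, Bravo, Comet, Delta together cover every platform (Atlas ∪ Bravo ∪ Comet ∪ Delta = {N1, N2, N3, N4, N5, N6, N7, N8, N9, N10}); total cost 3 + 3 + 7 + 6 = 19.
No covering selection has total cost below 19.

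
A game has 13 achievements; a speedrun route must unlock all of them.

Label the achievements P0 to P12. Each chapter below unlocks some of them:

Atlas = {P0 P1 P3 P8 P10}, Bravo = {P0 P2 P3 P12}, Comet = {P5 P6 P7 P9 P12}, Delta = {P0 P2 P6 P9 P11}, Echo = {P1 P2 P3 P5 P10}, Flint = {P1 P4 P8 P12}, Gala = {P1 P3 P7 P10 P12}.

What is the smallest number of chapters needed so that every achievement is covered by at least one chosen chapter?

Delta and Echo and Flint and Gala together: Delta ∪ Echo ∪ Flint ∪ Gala = {P0, P1, P2, P3, P4, P5, P6, P7, P8, P9, P10, P11, P12} — every achievement is covered.
No 3 of the 7 chapters cover everything (all 35 combinations miss at least one achievement), so 4 is optimal.

4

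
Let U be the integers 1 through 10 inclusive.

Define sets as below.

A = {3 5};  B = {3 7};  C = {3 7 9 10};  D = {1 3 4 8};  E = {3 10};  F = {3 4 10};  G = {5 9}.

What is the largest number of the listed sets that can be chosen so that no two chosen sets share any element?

F, G are pairwise disjoint (F={3,4,10}; G={5,9}).
Every remaining set overlaps one of these, and no 3 of the listed sets are pairwise disjoint, so 2 is the maximum.

2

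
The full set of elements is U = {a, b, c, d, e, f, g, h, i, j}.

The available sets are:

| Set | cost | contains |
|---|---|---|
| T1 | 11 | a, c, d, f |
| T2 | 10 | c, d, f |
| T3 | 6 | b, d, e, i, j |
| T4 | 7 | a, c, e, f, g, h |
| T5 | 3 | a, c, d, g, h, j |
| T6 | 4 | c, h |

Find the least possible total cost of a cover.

T3, T4 together cover every element (T3 ∪ T4 = {a, b, c, d, e, f, g, h, i, j}); total cost 6 + 7 = 13.
The greedy pick T5, T3, T4 costs 16; no covering selection beats 13.

13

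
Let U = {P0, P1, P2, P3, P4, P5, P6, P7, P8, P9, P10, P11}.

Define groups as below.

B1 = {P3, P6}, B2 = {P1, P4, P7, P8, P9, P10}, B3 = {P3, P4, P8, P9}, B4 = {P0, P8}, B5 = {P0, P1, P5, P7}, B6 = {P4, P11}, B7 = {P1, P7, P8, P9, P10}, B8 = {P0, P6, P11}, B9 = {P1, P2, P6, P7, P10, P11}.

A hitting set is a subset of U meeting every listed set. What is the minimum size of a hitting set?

4

The 4 elements {P0, P1, P3, P11} hit every group.
No choice of 3 elements meets every group, so 4 is the minimum.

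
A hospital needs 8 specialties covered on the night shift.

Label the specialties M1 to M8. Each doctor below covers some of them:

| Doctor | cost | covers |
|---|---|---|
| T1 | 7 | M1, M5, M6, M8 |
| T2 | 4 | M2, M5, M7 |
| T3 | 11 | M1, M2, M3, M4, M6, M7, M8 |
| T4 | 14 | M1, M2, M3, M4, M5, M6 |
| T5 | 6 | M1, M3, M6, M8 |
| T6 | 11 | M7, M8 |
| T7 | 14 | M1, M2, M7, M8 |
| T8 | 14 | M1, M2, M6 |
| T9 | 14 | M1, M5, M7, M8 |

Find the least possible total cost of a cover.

15

T2, T3 together cover every specialty (T2 ∪ T3 = {M1, M2, M3, M4, M5, M6, M7, M8}); total cost 4 + 11 = 15.
The greedy pick T2, T5, T3 costs 21; no covering selection beats 15.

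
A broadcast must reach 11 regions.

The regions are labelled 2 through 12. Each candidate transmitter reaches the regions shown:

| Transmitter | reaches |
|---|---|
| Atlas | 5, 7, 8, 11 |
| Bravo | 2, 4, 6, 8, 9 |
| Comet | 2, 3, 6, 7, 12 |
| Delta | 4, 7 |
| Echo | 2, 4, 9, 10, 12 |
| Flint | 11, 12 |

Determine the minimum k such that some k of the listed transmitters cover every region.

Atlas and Comet and Echo together: Atlas ∪ Comet ∪ Echo = {2, 3, 4, 5, 6, 7, 8, 9, 10, 11, 12} — every region is covered.
Each transmitter has at most 5 regions, and 2·5 = 10 < 11 — so at least 3 transmitters are needed, and 3 is optimal.

3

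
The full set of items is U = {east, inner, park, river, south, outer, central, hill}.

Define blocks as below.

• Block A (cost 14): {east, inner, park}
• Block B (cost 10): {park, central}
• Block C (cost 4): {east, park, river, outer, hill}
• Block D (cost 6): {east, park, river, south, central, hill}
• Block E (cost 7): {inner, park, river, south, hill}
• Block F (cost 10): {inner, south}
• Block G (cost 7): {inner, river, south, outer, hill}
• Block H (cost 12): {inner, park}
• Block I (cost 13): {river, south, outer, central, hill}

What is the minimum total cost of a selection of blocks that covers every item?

D, G together cover every item (D ∪ G = {east, inner, park, river, south, outer, central, hill}); total cost 6 + 7 = 13.
The greedy pick C, D, E costs 17; no covering selection beats 13.

13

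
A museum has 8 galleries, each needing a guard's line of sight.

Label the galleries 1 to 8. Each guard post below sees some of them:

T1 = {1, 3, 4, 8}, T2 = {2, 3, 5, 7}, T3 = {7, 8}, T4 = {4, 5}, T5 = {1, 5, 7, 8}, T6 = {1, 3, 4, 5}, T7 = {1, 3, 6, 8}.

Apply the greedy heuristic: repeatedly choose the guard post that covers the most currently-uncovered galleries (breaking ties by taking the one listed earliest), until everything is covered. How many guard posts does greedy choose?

Greedy: pick T1 (covers 4 new) → pick T2 (covers 3 new) → pick T7 (covers 1 new). Total picks: 3.

3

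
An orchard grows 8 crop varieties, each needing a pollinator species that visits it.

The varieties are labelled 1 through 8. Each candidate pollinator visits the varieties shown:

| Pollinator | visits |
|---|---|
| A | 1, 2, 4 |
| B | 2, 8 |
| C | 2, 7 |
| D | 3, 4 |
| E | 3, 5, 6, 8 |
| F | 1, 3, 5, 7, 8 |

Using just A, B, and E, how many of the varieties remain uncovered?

1

Union of A, B, E = {1, 2, 3, 4, 5, 6, 8}.
Not covered: 7 — 1 variety.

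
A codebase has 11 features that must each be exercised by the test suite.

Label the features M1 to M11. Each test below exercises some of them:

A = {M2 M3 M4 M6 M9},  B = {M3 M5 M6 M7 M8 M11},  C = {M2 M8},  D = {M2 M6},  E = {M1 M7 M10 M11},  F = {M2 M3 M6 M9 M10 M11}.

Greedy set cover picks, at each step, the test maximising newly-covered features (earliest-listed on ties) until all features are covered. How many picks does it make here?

Greedy: pick B (covers 6 new) → pick A (covers 3 new) → pick E (covers 2 new). Total picks: 3.

3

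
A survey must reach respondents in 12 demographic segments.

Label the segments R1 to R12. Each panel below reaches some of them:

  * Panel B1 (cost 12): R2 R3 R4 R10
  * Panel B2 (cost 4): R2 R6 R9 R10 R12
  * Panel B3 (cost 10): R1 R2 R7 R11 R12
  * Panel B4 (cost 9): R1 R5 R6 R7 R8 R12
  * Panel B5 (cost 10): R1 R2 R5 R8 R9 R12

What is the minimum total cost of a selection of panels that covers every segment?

B1, B2, B3, B4 together cover every segment (B1 ∪ B2 ∪ B3 ∪ B4 = {R1, R2, R3, R4, R5, R6, R7, R8, R9, R10, R11, R12}); total cost 12 + 4 + 10 + 9 = 35.
No covering selection has total cost below 35.

35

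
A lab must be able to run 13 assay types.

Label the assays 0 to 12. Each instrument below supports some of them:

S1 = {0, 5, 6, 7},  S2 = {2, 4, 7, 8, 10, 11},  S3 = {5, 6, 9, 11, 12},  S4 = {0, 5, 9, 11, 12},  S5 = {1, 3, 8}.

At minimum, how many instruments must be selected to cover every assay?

4

S2 and S3 and S4 and S5 together: S2 ∪ S3 ∪ S4 ∪ S5 = {0, 1, 2, 3, 4, 5, 6, 7, 8, 9, 10, 11, 12} — every assay is covered.
No 3 of the 5 instruments cover everything (all 10 combinations miss at least one assay), so 4 is optimal.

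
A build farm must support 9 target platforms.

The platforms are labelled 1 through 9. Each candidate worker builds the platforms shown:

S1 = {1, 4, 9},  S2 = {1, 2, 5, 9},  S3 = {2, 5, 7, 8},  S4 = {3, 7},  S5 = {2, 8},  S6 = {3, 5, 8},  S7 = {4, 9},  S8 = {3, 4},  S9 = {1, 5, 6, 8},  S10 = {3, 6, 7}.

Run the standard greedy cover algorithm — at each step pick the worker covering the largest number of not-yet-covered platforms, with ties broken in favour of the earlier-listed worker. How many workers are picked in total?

Greedy: pick S2 (covers 4 new) → pick S10 (covers 3 new) → pick S1 (covers 1 new) → pick S3 (covers 1 new). Total picks: 4.
(The true minimum cover uses only 3 workers, so greedy is not optimal here.)

4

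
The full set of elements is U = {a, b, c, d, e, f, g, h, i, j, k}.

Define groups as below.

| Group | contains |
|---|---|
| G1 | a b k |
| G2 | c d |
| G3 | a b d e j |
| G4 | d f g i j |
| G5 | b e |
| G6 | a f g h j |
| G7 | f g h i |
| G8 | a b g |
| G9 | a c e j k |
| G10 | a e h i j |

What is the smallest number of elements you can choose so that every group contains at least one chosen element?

4

T = {b, c, d, h} meets every group (each contains at least one member of T), and |T| = 4.
No choice of 3 elements meets every group, so 4 is the minimum.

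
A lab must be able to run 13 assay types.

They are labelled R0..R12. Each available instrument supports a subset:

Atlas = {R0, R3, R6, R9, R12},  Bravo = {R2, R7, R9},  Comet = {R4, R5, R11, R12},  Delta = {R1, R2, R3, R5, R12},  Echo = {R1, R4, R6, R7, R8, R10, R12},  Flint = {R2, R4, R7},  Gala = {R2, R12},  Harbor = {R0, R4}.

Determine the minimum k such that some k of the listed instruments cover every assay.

4

Take {Atlas, Bravo, Comet, Echo}. Their union is {R0, R1, R2, R3, R4, R5, R6, R7, R8, R9, R10, R11, R12}, which is all 13 assays.
No 3 of the 8 instruments cover everything (all 56 combinations miss at least one assay), so 4 is optimal.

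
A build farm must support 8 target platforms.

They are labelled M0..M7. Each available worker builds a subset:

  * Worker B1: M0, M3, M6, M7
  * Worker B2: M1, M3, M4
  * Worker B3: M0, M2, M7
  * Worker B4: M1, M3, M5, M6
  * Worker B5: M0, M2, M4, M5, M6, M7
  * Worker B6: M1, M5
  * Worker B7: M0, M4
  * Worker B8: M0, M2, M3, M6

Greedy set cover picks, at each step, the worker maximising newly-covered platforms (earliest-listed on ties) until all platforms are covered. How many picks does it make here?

Greedy: pick B5 (covers 6 new) → pick B2 (covers 2 new). Total picks: 2.

2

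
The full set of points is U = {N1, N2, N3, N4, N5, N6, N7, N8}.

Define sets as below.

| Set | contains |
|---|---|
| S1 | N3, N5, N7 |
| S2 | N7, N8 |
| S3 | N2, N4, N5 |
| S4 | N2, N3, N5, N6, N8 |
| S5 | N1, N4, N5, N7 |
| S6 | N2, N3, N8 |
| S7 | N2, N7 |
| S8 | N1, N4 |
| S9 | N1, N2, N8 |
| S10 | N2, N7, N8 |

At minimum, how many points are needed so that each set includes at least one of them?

H = {N4, N7, N8} meets every set (each contains at least one member of H), and |H| = 3.
No choice of 2 points meets every set, so 3 is the minimum.

3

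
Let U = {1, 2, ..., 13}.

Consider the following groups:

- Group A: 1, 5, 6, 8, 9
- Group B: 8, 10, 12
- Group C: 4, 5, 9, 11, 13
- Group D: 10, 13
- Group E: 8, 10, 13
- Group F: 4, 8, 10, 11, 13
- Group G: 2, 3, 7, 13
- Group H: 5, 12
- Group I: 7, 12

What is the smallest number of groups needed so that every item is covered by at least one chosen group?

4

A and B and C and G together: A ∪ B ∪ C ∪ G = {1, 2, 3, 4, 5, 6, 7, 8, 9, 10, 11, 12, 13} — every item is covered.
No 3 of the 9 groups cover everything (all 84 combinations miss at least one item), so 4 is optimal.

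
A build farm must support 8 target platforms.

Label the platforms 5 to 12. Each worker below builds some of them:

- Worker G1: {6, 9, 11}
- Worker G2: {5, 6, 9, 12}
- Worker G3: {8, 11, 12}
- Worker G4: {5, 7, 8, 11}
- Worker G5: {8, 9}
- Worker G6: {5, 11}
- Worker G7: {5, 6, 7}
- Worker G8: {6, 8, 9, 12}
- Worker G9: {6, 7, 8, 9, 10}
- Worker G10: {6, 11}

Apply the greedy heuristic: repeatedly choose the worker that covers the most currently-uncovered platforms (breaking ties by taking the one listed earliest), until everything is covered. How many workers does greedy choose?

3

Greedy: pick G9 (covers 5 new) → pick G2 (covers 2 new) → pick G1 (covers 1 new). Total picks: 3.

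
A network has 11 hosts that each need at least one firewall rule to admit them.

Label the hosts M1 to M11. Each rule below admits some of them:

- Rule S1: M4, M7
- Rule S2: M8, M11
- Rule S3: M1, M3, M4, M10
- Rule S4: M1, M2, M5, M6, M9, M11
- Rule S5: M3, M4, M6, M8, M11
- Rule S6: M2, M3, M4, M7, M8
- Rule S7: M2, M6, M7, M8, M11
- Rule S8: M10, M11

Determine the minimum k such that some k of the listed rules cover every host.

Take {S3, S4, S7}. Their union is {M1, M2, M3, M4, M5, M6, M7, M8, M9, M10, M11}, which is all 11 hosts.
Only S4 contains M5, so S4 is forced; the remaining 5 hosts need at least 2 more rules (each remaining rule adds at most 4) — so at least 3 rules are needed, and 3 is optimal.

3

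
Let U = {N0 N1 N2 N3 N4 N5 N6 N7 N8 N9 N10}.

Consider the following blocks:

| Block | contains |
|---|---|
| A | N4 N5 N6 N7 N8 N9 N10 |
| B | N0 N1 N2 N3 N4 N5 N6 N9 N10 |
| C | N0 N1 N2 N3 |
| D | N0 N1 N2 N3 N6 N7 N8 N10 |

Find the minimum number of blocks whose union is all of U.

Take {A, D}. Their union is {N0, N1, N2, N3, N4, N5, N6, N7, N8, N9, N10}, which is all 11 elements.
No single block has all 11 elements (the largest, B, has 9), so 2 is optimal.

2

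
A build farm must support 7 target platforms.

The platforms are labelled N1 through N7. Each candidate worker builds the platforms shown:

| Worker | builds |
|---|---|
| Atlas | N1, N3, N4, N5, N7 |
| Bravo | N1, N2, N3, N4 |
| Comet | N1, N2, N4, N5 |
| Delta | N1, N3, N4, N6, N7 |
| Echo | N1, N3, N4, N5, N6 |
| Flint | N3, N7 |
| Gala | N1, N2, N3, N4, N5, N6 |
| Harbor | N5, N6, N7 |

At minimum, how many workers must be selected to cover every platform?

Take {Comet, Delta}. Their union is {N1, N2, N3, N4, N5, N6, N7}, which is all 7 platforms.
No single worker has all 7 platforms (the largest, Gala, has 6), so 2 is optimal.

2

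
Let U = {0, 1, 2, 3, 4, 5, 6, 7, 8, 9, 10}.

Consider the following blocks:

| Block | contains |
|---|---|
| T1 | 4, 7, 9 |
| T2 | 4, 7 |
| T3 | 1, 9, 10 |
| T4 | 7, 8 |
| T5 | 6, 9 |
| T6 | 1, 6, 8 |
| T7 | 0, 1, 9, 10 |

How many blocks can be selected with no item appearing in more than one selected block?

2

T3, T4 are pairwise disjoint (T3={1,9,10}; T4={7,8}).
Every remaining block overlaps one of these, and no 3 of the listed blocks are pairwise disjoint, so 2 is the maximum.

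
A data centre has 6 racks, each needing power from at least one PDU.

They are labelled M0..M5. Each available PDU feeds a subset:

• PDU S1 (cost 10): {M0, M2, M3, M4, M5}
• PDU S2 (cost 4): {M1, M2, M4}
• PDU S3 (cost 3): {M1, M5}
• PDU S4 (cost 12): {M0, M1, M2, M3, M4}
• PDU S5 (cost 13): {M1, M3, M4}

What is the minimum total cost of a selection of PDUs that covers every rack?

S1, S3 together cover every rack (S1 ∪ S3 = {M0, M1, M2, M3, M4, M5}); total cost 10 + 3 = 13.
The greedy pick S2, S3, S1 costs 17; no covering selection beats 13.

13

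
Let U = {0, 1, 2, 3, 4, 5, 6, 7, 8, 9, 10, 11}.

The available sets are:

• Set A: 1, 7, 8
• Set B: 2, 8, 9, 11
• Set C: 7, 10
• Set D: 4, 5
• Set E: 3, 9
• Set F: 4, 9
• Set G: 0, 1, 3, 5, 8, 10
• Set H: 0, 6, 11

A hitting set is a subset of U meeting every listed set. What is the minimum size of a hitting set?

The 4 items {3, 4, 7, 11} hit every set.
The sets A, D, E, H are pairwise disjoint, so any hitting set needs a separate item for each — at least 4. Hence 4 is optimal.

4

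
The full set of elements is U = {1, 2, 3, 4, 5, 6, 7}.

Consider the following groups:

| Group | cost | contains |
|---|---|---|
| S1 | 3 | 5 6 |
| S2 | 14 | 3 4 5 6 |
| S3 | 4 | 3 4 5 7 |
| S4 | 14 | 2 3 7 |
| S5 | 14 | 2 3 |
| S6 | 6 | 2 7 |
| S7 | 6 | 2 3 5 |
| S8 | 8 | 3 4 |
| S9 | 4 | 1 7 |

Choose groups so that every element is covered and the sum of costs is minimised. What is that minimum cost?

17

S1, S3, S6, S9 together cover every element (S1 ∪ S3 ∪ S6 ∪ S9 = {1, 2, 3, 4, 5, 6, 7}); total cost 3 + 4 + 6 + 4 = 17.
No covering selection has total cost below 17.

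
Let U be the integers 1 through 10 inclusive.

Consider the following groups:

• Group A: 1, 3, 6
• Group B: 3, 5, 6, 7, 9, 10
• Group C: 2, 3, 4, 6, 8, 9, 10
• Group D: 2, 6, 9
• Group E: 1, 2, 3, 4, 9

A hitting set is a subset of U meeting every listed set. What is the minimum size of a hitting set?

2

The 2 points {3, 6} hit every group.
No single point lies in every group, so at least 2 are needed and 2 is optimal.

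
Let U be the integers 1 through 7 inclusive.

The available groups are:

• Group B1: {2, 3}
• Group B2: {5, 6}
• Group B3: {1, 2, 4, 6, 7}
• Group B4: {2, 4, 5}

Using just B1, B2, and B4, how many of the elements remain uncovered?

2

Union of B1, B2, B4 = {2, 3, 4, 5, 6}.
Not covered: 1, 7 — 2 elements.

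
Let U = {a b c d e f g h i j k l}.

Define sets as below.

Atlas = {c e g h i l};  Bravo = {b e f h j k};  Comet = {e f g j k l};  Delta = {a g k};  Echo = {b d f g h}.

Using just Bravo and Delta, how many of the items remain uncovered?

Union of Bravo, Delta = {a, b, e, f, g, h, j, k}.
Not covered: c, d, i, l — 4 items.

4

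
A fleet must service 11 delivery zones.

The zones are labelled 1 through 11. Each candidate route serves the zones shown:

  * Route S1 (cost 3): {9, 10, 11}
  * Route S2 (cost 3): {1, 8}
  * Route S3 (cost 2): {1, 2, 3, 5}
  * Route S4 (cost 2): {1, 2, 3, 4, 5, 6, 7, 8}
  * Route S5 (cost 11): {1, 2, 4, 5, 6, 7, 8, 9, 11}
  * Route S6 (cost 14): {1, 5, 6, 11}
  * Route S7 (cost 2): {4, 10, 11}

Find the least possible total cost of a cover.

5

S1, S4 together cover every zone (S1 ∪ S4 = {1, 2, 3, 4, 5, 6, 7, 8, 9, 10, 11}); total cost 3 + 2 = 5.
No covering selection has total cost below 5.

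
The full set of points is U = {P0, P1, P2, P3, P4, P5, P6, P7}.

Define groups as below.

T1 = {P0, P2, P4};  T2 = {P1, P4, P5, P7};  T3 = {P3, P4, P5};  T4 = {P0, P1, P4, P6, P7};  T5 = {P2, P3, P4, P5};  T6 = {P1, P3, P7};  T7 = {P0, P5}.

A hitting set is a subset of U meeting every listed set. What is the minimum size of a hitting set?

The 3 points {P0, P3, P7} hit every group.
No choice of 2 points meets every group, so 3 is the minimum.

3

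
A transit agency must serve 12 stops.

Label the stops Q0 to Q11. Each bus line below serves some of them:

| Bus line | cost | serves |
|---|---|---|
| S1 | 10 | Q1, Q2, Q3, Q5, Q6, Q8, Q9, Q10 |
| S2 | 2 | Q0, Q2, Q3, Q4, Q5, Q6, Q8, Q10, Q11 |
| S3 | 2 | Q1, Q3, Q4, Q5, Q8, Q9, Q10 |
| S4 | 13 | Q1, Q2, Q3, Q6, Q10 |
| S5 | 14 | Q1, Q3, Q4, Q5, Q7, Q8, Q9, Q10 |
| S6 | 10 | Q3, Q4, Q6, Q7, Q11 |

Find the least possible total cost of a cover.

S2, S3, S6 together cover every stop (S2 ∪ S3 ∪ S6 = {Q0, Q1, Q2, Q3, Q4, Q5, Q6, Q7, Q8, Q9, Q10, Q11}); total cost 2 + 2 + 10 = 14.
No covering selection has total cost below 14.

14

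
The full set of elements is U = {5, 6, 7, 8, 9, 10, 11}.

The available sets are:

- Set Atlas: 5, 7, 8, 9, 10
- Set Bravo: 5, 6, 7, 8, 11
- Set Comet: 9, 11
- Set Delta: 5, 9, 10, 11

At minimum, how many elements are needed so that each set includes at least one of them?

2

Take H = {8, 11}. Each listed set contains at least one of these, so H is a hitting set of size 2.
No single element lies in every set, so at least 2 are needed and 2 is optimal.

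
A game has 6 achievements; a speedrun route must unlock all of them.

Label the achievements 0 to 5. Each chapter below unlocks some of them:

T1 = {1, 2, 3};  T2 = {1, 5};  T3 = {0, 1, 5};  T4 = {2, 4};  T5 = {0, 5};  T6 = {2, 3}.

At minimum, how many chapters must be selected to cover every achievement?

3

T1 and T4 and T5 together: T1 ∪ T4 ∪ T5 = {0, 1, 2, 3, 4, 5} — every achievement is covered.
Only T4 contains 4, so T4 is forced; the remaining 4 achievements need at least 2 more chapters (each remaining chapter adds at most 3) — so at least 3 chapters are needed, and 3 is optimal.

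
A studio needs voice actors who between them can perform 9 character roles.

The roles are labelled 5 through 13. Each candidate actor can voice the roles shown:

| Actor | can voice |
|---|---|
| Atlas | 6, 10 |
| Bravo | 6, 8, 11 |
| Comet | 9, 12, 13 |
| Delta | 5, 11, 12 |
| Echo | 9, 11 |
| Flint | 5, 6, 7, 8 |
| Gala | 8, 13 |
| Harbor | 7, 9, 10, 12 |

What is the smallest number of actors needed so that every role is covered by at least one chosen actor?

Take {Echo, Flint, Gala, Harbor}. Their union is {5, 6, 7, 8, 9, 10, 11, 12, 13}, which is all 9 roles.
No 3 of the 8 actors cover everything (all 56 combinations miss at least one role), so 4 is optimal.

4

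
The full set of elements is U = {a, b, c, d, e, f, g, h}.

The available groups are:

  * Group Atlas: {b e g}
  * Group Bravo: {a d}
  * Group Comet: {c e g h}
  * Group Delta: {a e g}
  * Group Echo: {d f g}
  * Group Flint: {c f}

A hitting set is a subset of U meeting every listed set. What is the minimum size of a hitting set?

T = {a, f, g} meets every group (each contains at least one member of T), and |T| = 3.
The groups Atlas, Bravo, Flint are pairwise disjoint, so any hitting set needs a separate element for each — at least 3. Hence 3 is optimal.

3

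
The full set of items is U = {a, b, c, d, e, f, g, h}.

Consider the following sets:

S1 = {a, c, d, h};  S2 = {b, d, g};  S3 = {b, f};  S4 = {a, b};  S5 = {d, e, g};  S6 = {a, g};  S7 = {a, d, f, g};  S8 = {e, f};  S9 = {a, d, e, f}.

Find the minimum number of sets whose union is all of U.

3

S1 and S2 and S8 together: S1 ∪ S2 ∪ S8 = {a, b, c, d, e, f, g, h} — every item is covered.
Only S1 contains c, so S1 is forced; the remaining 4 items need at least 2 more sets (each remaining set adds at most 2) — so at least 3 sets are needed, and 3 is optimal.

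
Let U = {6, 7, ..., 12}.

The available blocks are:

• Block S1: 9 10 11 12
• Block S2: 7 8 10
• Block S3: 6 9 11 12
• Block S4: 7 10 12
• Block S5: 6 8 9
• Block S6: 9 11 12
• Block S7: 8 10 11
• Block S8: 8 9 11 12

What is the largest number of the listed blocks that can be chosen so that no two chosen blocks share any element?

S2, S6 are pairwise disjoint (S2={7,8,10}; S6={9,11,12}).
Every remaining block overlaps one of these, and no 3 of the listed blocks are pairwise disjoint, so 2 is the maximum.

2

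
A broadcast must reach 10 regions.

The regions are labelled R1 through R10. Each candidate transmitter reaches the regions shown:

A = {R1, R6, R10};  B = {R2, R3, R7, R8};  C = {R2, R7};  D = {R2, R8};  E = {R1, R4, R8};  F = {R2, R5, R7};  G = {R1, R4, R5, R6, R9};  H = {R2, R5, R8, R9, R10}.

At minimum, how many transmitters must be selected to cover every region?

A and B and G together: A ∪ B ∪ G = {R1, R2, R3, R4, R5, R6, R7, R8, R9, R10} — every region is covered.
Only B contains R3, so B is forced; the remaining 6 regions need at least 2 more transmitters (each remaining transmitter adds at most 5) — so at least 3 transmitters are needed, and 3 is optimal.

3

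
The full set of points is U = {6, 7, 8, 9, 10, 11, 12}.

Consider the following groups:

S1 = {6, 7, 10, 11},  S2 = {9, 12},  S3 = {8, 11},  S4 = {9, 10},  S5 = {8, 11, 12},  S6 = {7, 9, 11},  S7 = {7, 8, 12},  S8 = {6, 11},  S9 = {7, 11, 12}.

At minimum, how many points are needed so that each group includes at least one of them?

3

H = {10, 11, 12} meets every group (each contains at least one member of H), and |H| = 3.
The groups S4, S7, S8 are pairwise disjoint, so any hitting set needs a separate point for each — at least 3. Hence 3 is optimal.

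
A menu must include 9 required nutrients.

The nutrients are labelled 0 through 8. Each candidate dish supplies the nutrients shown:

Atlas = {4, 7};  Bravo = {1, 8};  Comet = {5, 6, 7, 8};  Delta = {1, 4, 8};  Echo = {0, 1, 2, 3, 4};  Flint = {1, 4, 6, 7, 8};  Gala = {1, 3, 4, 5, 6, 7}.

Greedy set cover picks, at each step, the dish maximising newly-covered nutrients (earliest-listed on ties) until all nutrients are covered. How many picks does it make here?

Greedy: pick Gala (covers 6 new) → pick Echo (covers 2 new) → pick Bravo (covers 1 new). Total picks: 3.
(The true minimum cover uses only 2 dishes, so greedy is not optimal here.)

3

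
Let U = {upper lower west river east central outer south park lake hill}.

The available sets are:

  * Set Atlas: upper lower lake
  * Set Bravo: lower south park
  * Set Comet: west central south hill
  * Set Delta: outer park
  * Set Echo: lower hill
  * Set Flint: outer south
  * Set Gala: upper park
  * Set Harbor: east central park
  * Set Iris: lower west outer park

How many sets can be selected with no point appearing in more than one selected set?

3

Echo, Flint, Gala are pairwise disjoint (Echo={lower,hill}; Flint={outer,south}; Gala={upper,park}).
Every remaining set overlaps one of these, and no 4 of the listed sets are pairwise disjoint, so 3 is the maximum.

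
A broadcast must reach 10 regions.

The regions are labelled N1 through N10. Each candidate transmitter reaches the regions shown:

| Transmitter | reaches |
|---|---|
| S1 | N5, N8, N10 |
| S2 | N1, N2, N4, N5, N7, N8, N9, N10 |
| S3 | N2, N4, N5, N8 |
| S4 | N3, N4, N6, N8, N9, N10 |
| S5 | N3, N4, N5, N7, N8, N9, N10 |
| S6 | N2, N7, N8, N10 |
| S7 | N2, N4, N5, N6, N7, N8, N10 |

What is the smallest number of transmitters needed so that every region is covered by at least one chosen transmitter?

S2 and S4 together: S2 ∪ S4 = {N1, N2, N3, N4, N5, N6, N7, N8, N9, N10} — every region is covered.
No single transmitter has all 10 regions (the largest, S2, has 8), so 2 is optimal.

2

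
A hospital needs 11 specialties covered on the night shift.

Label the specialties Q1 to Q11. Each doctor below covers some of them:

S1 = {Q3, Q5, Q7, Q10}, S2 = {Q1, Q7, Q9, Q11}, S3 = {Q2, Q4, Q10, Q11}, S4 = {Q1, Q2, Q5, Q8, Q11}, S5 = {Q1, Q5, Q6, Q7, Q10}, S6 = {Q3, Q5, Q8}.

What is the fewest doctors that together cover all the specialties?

4

Take {S2, S3, S5, S6}. Their union is {Q1, Q2, Q3, Q4, Q5, Q6, Q7, Q8, Q9, Q10, Q11}, which is all 11 specialties.
Only S2 contains Q9, so S2 is forced; the remaining 7 specialties need at least 3 more doctors (each remaining doctor adds at most 3) — so at least 4 doctors are needed, and 4 is optimal.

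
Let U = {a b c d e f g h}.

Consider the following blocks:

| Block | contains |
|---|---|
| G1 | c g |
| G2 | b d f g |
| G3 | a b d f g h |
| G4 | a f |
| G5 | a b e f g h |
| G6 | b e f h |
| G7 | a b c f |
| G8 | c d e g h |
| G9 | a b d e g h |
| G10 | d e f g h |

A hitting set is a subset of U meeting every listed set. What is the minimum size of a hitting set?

2

The 2 points {f, g} hit every block.
The blocks G4, G8 are pairwise disjoint, so any hitting set needs a separate point for each — at least 2. Hence 2 is optimal.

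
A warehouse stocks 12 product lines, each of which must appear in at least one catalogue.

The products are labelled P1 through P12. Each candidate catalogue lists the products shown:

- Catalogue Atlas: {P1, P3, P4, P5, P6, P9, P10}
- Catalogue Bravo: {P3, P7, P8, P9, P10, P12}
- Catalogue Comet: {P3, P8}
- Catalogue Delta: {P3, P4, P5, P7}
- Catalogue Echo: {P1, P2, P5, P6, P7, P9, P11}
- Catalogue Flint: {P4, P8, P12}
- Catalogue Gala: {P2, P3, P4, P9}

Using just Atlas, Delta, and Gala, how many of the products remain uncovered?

3

Union of Atlas, Delta, Gala = {P1, P2, P3, P4, P5, P6, P7, P9, P10}.
Not covered: P8, P11, P12 — 3 products.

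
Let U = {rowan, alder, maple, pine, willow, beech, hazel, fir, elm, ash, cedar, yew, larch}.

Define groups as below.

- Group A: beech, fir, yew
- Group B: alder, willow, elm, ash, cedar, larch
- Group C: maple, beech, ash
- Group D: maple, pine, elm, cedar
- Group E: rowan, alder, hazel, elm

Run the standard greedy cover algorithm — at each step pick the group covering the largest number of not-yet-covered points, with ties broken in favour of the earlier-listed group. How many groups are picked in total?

Greedy: pick B (covers 6 new) → pick A (covers 3 new) → pick D (covers 2 new) → pick E (covers 2 new). Total picks: 4.

4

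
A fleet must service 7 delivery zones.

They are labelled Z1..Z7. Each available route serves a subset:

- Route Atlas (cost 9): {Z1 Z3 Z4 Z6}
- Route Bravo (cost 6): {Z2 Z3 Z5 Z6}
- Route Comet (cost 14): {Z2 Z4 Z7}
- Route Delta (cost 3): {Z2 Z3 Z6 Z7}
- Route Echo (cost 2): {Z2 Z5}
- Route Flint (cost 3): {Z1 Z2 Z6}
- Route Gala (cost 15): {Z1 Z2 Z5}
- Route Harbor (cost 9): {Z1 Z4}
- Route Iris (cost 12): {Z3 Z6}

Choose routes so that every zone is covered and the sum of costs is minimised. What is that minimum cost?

14

Atlas, Delta, Echo together cover every zone (Atlas ∪ Delta ∪ Echo = {Z1, Z2, Z3, Z4, Z5, Z6, Z7}); total cost 9 + 3 + 2 = 14.
The greedy pick Delta, Echo, Flint, Atlas costs 17; no covering selection beats 14.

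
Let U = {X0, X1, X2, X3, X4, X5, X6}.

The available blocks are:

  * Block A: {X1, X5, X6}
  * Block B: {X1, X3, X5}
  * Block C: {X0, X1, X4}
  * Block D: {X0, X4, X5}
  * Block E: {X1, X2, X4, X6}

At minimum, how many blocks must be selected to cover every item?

3

B, C, and E cover everything between them: the union {X0, X1, X2, X3, X4, X5, X6} is all of U.
Only E contains X2, so E is forced; the remaining 3 items need at least 2 more blocks (each remaining block adds at most 2) — so at least 3 blocks are needed, and 3 is optimal.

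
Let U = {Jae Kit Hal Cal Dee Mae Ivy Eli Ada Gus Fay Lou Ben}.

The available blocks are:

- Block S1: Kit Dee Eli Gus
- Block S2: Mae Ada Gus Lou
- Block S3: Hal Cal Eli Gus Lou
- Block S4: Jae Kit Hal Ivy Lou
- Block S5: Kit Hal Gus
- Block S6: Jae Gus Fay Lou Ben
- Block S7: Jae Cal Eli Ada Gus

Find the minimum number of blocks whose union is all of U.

5

S1 and S2 and S3 and S4 and S6 together: S1 ∪ S2 ∪ S3 ∪ S4 ∪ S6 = {Jae, Kit, Hal, Cal, Dee, Mae, Ivy, Eli, Ada, Gus, Fay, Lou, Ben} — every point is covered.
No 4 of the 7 blocks cover everything (all 35 combinations miss at least one point), so 5 is optimal.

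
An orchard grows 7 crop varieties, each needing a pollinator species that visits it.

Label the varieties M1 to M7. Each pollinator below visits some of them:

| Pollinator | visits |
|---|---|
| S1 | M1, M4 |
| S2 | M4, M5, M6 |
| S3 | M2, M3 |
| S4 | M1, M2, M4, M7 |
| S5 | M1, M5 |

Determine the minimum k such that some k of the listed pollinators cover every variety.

Take {S2, S3, S4}. Their union is {M1, M2, M3, M4, M5, M6, M7}, which is all 7 varieties.
Only S3 contains M3, so S3 is forced; the remaining 5 varieties need at least 2 more pollinators (each remaining pollinator adds at most 3) — so at least 3 pollinators are needed, and 3 is optimal.

3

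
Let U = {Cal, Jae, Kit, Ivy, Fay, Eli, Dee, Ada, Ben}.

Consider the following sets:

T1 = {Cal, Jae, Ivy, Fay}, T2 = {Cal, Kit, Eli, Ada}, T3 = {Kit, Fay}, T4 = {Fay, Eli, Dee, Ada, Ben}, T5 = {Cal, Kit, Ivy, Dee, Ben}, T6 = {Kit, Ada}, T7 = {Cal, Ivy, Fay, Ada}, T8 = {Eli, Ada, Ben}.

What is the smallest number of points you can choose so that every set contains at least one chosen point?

H = {Cal, Kit, Eli} meets every set (each contains at least one member of H), and |H| = 3.
No choice of 2 points meets every set, so 3 is the minimum.

3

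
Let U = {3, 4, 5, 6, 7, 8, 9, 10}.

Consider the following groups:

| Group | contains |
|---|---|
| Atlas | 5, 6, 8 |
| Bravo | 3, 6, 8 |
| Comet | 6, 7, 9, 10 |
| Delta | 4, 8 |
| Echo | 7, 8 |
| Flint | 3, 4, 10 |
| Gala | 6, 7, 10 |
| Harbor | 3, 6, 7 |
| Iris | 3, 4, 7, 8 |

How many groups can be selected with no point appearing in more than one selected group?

2

Atlas, Flint are pairwise disjoint (Atlas={5,6,8}; Flint={3,4,10}).
Every remaining group overlaps one of these, and no 3 of the listed groups are pairwise disjoint, so 2 is the maximum.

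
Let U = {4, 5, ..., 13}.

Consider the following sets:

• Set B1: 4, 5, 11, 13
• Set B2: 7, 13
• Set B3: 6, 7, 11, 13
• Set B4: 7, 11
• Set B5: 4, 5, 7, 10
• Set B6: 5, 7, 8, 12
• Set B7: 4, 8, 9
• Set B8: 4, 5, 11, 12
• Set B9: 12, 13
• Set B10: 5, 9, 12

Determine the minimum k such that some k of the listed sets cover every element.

4

B3 and B5 and B7 and B9 together: B3 ∪ B5 ∪ B7 ∪ B9 = {4, 5, 6, 7, 8, 9, 10, 11, 12, 13} — every element is covered.
No 3 of the 10 sets cover everything (all 120 combinations miss at least one element), so 4 is optimal.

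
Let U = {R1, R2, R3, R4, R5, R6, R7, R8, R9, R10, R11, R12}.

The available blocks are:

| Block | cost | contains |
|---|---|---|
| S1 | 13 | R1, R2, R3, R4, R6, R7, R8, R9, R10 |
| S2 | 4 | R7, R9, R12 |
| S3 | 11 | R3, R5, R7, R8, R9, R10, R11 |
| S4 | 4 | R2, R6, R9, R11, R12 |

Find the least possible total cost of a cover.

28

S1, S3, S4 together cover every element (S1 ∪ S3 ∪ S4 = {R1, R2, R3, R4, R5, R6, R7, R8, R9, R10, R11, R12}); total cost 13 + 11 + 4 = 28.
No covering selection has total cost below 28.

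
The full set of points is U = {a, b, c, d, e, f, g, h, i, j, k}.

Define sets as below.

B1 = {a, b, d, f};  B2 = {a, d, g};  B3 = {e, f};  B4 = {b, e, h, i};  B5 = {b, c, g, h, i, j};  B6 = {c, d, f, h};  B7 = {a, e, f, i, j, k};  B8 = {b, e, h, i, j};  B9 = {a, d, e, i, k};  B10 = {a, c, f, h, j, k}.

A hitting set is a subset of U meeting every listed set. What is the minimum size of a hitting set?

The 3 points {a, b, f} hit every set.
No choice of 2 points meets every set, so 3 is the minimum.

3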